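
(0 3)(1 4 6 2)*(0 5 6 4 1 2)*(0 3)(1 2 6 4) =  (1 2 6 3 5 4)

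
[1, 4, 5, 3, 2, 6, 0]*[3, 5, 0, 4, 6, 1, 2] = [5, 6, 1, 4, 0, 2, 3]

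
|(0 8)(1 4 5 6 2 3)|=6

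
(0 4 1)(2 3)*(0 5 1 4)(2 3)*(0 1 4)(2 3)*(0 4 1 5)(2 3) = (0 5 1)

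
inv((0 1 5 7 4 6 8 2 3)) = (0 3 2 8 6 4 7 5 1)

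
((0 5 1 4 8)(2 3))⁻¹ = (0 8 4 1 5)(2 3)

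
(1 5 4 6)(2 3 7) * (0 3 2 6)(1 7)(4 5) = (0 3 1 4)(6 7)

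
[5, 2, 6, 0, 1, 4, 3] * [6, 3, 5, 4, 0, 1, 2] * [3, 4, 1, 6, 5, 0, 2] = [4, 0, 1, 2, 6, 3, 5]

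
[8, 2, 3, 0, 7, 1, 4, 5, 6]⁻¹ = [3, 5, 1, 2, 6, 7, 8, 4, 0]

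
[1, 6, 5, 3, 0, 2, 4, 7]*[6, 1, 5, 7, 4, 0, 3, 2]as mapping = [0→1, 1→3, 2→0, 3→7, 4→6, 5→5, 6→4, 7→2]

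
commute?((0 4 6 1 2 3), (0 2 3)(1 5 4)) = no:(0 4 6 1 2 3)*(0 2 3)(1 5 4) = (0 1 3 2)(4 6 5), (0 2 3)(1 5 4)*(0 4 6 1 2 3) = (0 3 4 2)(1 5 6)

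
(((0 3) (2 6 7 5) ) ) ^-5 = (0 3) (2 5 7 6) 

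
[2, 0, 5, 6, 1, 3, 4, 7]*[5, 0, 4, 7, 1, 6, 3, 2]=[4, 5, 6, 3, 0, 7, 1, 2]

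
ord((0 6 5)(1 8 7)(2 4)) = 6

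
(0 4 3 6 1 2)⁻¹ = (0 2 1 6 3 4)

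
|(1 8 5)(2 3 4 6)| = 12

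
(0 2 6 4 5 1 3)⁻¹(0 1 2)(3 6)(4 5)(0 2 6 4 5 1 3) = (0 4)(1 5)(2 3 6)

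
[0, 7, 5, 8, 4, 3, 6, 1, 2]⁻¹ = [0, 7, 8, 5, 4, 2, 6, 1, 3]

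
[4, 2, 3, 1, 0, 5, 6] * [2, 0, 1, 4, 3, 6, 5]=[3, 1, 4, 0, 2, 6, 5] 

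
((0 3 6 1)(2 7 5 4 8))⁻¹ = (0 1 6 3)(2 8 4 5 7)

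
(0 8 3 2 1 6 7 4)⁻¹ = (0 4 7 6 1 2 3 8)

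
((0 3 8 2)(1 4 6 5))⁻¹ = (0 2 8 3)(1 5 6 4)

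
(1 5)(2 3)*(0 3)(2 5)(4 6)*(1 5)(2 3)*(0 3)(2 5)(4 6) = (0 5 2 3 1)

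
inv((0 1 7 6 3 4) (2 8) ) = (0 4 3 6 7 1) (2 8) 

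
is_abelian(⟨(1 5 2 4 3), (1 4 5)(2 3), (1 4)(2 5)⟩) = no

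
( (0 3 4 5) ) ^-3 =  (0 3 4 5) 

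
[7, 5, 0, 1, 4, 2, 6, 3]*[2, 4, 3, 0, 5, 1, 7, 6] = [6, 1, 2, 4, 5, 3, 7, 0]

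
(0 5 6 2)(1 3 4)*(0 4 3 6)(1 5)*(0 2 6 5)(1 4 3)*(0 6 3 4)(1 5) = (2 4 6 3 5)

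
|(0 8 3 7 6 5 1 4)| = 8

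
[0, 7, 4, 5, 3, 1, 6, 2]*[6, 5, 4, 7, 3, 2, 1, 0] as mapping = [0→6, 1→0, 2→3, 3→2, 4→7, 5→5, 6→1, 7→4] 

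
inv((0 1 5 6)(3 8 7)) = (0 6 5 1)(3 7 8)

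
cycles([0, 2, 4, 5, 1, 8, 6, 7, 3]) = (1 2 4)(3 5 8)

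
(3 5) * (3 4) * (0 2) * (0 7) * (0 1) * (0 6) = (0 2 7 1 6)(3 5 4)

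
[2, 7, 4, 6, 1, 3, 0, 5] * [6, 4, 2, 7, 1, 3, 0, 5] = [2, 5, 1, 0, 4, 7, 6, 3]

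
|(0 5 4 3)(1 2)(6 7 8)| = 12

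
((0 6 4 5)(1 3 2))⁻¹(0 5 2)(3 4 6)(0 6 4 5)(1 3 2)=(0 1 6)(2 5 4)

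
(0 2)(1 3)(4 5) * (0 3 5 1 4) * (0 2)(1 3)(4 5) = (1 4 3 5 2)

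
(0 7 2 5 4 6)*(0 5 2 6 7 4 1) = (0 4 7 6 5 1)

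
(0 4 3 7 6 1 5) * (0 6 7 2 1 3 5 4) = (1 4 5 6 3 2) 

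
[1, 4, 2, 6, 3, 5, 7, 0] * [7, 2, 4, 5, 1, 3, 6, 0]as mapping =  [0→2, 1→1, 2→4, 3→6, 4→5, 5→3, 6→0, 7→7]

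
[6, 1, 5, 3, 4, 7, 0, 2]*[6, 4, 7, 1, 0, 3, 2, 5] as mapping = [0→2, 1→4, 2→3, 3→1, 4→0, 5→5, 6→6, 7→7] 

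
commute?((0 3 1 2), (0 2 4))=no:(0 3 1 2) * (0 2 4)=(0 3 1 4), (0 2 4) * (0 3 1 2)=(1 2 4 3)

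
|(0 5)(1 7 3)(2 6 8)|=6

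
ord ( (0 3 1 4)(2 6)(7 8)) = 4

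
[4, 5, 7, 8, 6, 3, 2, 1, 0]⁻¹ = [8, 7, 6, 5, 0, 1, 4, 2, 3]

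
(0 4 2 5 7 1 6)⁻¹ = (0 6 1 7 5 2 4)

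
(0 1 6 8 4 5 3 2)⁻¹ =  (0 2 3 5 4 8 6 1)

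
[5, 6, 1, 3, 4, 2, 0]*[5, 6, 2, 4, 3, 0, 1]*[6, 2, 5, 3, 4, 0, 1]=[6, 2, 1, 4, 3, 5, 0]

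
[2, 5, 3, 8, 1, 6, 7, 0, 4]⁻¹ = [7, 4, 0, 2, 8, 1, 5, 6, 3]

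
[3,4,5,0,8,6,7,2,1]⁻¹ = [3,8,7,0,1,2,5,6,4]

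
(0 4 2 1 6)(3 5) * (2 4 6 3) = (0 6)(1 3 5 2)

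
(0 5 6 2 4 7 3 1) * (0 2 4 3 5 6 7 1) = (0 6 4 1 2 3)(5 7)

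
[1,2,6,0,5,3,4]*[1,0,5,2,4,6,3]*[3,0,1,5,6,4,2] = [3,4,5,0,2,1,6]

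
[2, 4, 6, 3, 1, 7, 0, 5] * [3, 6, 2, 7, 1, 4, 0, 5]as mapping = [0→2, 1→1, 2→0, 3→7, 4→6, 5→5, 6→3, 7→4]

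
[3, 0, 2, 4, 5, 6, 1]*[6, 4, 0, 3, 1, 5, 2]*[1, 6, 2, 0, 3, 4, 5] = [0, 5, 1, 6, 4, 2, 3]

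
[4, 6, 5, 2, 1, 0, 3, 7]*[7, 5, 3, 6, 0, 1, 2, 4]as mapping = [0→0, 1→2, 2→1, 3→3, 4→5, 5→7, 6→6, 7→4]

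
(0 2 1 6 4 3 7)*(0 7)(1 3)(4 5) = (0 2 3)(1 6 5 4)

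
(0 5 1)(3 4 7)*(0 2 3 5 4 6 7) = (0 4)(1 2 3 6 7 5)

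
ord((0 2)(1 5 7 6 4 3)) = 6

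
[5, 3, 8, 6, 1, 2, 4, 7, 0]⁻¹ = [8, 4, 5, 1, 6, 0, 3, 7, 2]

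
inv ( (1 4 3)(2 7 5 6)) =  (1 3 4)(2 6 5 7)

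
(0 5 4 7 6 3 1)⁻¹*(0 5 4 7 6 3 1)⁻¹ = (0 3 7 5 1 6 4)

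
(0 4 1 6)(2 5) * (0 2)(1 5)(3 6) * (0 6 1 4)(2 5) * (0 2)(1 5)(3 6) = (0 2 4)(1 6)(3 5)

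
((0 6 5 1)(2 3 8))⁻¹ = (0 1 5 6)(2 8 3)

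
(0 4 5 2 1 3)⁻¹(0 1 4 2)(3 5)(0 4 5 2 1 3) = (0 2)(1 4 3 5)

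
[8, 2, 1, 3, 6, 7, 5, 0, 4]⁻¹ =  [7, 2, 1, 3, 8, 6, 4, 5, 0]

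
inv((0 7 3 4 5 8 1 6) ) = (0 6 1 8 5 4 3 7) 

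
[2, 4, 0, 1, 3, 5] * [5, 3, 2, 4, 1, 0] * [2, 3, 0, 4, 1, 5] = [0, 3, 5, 4, 1, 2]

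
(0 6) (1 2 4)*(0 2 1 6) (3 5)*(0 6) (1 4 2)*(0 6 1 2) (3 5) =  (0 1 4 6 2) 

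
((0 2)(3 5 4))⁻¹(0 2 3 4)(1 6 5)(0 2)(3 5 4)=(0 5 3 2)(1 6 4)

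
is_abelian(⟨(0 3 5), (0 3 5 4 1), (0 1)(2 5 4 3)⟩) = no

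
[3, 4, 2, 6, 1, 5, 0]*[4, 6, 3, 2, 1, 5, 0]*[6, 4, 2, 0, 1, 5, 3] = [2, 4, 0, 6, 3, 5, 1]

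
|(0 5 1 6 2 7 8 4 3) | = 9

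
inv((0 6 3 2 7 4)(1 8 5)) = (0 4 7 2 3 6)(1 5 8)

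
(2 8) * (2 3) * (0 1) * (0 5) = (0 1 5)(2 8 3)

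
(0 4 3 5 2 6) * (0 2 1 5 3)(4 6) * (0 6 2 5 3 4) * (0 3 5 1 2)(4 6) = (1 5 2 3 6)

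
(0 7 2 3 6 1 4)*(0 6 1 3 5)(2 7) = (0 2 5)(1 4 6 3)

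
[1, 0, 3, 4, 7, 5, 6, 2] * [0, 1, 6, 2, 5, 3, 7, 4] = [1, 0, 2, 5, 4, 3, 7, 6]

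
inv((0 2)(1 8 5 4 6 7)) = (0 2)(1 7 6 4 5 8)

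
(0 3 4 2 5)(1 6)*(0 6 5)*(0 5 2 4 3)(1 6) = (1 2 5)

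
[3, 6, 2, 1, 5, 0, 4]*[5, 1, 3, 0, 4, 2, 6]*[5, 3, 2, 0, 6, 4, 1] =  [5, 1, 0, 3, 2, 4, 6] 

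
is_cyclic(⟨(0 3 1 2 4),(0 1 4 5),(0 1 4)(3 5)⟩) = no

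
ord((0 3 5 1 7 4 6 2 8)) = 9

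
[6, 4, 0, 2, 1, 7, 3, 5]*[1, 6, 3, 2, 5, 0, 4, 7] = [4, 5, 1, 3, 6, 7, 2, 0]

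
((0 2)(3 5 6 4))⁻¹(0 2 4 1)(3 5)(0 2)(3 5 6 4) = (0 3 1 2)(5 6)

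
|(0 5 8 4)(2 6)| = 4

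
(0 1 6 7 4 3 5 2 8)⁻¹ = (0 8 2 5 3 4 7 6 1)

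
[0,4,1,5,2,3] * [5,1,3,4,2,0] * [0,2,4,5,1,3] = [3,4,2,0,5,1]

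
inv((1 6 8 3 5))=(1 5 3 8 6)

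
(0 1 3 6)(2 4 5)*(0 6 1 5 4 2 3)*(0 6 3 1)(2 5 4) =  (0 4 2 5 1 6 3)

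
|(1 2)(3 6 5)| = 6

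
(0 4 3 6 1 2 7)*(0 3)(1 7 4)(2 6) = (0 1 6 7 3 2 4)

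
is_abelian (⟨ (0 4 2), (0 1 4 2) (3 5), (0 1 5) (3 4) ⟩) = no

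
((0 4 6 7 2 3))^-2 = (0 2 6)(3 7 4)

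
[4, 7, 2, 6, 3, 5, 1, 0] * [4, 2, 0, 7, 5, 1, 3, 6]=[5, 6, 0, 3, 7, 1, 2, 4]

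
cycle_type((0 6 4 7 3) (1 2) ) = 2.5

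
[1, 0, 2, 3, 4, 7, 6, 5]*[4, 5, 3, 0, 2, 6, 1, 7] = [5, 4, 3, 0, 2, 7, 1, 6]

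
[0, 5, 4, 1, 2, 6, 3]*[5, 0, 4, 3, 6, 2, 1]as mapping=[0→5, 1→2, 2→6, 3→0, 4→4, 5→1, 6→3]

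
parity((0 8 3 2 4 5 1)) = even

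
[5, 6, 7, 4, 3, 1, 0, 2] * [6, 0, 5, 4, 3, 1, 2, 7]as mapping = [0→1, 1→2, 2→7, 3→3, 4→4, 5→0, 6→6, 7→5]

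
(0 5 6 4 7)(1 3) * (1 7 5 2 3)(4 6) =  (0 2 3 7)(4 5)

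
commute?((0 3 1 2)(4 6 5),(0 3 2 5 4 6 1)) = no:(0 3 1 2)(4 6 5)*(0 3 2 5 4 6 1) = (0 2 3)(1 5 6 4),(0 3 2 5 4 6 1)*(0 3 1 2)(4 6 5) = (0 1 3)(2 4 5 6)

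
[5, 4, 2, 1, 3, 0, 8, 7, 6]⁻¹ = [5, 3, 2, 4, 1, 0, 8, 7, 6]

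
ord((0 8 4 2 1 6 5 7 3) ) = 9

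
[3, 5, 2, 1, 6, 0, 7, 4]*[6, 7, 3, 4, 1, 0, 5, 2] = [4, 0, 3, 7, 5, 6, 2, 1]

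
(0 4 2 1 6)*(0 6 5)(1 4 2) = (0 2 4 1 5)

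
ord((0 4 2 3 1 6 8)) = 7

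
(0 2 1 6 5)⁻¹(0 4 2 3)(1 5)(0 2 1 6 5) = (0 6)(1 3 2 4)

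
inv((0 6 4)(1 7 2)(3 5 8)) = (0 4 6)(1 2 7)(3 8 5)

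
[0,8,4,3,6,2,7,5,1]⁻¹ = [0,8,5,3,2,7,4,6,1]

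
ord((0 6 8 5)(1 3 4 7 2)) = 20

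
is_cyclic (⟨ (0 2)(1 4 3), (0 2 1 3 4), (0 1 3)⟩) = no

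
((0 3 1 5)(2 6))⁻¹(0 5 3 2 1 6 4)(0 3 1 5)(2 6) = (0 1 6 5 2 4 3)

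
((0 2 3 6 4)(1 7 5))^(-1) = (0 4 6 3 2)(1 5 7)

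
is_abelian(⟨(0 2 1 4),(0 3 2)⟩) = no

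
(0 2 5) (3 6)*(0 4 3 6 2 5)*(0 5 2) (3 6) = (0 2 5 4 6 3) 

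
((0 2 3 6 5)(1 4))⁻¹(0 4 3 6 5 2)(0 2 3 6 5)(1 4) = (0 3 2 1 6 5)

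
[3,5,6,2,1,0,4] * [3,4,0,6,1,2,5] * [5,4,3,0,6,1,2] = [2,3,1,5,6,0,4]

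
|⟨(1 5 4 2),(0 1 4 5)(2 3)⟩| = 720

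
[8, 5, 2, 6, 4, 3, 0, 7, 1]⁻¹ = [6, 8, 2, 5, 4, 1, 3, 7, 0]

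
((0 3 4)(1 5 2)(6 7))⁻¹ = (0 4 3)(1 2 5)(6 7)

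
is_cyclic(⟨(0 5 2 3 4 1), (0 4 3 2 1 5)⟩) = no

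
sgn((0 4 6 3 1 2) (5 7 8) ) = -1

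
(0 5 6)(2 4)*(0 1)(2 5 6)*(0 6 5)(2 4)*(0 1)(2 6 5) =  (0 2 6)(1 5 4)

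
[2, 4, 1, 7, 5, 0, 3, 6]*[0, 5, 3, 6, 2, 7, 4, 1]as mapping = [0→3, 1→2, 2→5, 3→1, 4→7, 5→0, 6→6, 7→4]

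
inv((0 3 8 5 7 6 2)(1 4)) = (0 2 6 7 5 8 3)(1 4)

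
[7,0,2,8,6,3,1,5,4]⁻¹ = [1,6,2,5,8,7,4,0,3]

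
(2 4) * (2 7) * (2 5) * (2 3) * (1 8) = (1 8) (2 4 7 5 3) 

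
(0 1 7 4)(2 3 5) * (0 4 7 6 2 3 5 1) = (1 6 2 5 3)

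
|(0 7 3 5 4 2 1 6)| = 8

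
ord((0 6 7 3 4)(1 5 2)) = 15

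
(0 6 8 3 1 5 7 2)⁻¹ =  (0 2 7 5 1 3 8 6)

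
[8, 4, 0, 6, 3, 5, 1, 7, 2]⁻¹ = [2, 6, 8, 4, 1, 5, 3, 7, 0]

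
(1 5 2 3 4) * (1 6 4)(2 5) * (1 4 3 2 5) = (1 5)(3 4 6)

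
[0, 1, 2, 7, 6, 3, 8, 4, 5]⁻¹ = [0, 1, 2, 5, 7, 8, 4, 3, 6]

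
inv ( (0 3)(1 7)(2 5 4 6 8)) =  (0 3)(1 7)(2 8 6 4 5)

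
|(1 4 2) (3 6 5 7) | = 12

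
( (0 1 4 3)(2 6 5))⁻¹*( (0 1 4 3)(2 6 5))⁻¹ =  (0 4)(1 3)(2 6 5)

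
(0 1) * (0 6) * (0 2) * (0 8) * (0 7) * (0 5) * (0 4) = (0 1 6 2 8 7 5 4)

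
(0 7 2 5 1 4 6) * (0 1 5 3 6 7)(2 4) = (1 2 3 6)(4 7)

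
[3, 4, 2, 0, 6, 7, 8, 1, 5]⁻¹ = [3, 7, 2, 0, 1, 8, 4, 5, 6]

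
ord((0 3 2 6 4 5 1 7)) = 8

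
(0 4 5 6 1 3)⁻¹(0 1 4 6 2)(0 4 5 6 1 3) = (1 2 4 3 5)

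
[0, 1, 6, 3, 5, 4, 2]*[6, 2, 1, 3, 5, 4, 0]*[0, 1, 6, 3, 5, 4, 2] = [2, 6, 0, 3, 5, 4, 1]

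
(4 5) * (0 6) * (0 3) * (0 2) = (0 6 3 2)(4 5)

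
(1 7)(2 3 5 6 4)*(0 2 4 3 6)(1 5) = (0 2 6 3 1 7 5)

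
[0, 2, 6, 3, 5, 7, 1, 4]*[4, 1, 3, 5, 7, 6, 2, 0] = [4, 3, 2, 5, 6, 0, 1, 7]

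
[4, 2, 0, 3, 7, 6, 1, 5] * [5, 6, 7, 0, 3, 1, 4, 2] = [3, 7, 5, 0, 2, 4, 6, 1]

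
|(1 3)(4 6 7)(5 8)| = 6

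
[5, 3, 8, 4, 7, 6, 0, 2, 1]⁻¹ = [6, 8, 7, 1, 3, 0, 5, 4, 2]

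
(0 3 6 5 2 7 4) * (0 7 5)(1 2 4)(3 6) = (0 6)(1 2 5 4 7)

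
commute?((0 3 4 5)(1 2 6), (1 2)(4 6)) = no:(0 3 4 5)(1 2 6)*(1 2)(4 6) = (0 3 6 2 4 5), (1 2)(4 6)*(0 3 4 5)(1 2 6) = (0 3 4 1 6 5)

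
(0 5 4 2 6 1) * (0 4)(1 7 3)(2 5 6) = (0 6 7 3 1 4 5)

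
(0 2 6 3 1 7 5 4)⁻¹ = (0 4 5 7 1 3 6 2)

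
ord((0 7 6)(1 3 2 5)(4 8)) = 12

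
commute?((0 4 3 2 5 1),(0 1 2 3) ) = no:(0 4 3 2 5 1) * (0 1 2 3) = (0 4) (2 5),(0 1 2 3) * (0 4 3 2 5 1) = (1 5) (3 4) 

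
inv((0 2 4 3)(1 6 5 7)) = (0 3 4 2)(1 7 5 6)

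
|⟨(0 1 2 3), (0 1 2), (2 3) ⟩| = 24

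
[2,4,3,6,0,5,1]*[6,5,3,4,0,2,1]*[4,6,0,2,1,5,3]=[2,4,1,6,3,0,5]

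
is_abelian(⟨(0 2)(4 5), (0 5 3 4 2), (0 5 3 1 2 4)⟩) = no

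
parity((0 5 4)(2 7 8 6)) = odd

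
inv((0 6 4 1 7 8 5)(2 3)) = (0 5 8 7 1 4 6)(2 3)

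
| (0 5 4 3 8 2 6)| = 7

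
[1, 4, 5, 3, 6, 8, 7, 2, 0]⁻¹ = [8, 0, 7, 3, 1, 2, 4, 6, 5]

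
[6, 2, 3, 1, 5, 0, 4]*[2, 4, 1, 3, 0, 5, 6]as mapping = [0→6, 1→1, 2→3, 3→4, 4→5, 5→2, 6→0]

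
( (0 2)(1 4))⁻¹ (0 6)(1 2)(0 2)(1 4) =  (0 4)(2 6)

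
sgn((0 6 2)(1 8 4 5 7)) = 1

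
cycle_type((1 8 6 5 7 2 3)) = 7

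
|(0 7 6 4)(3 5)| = 4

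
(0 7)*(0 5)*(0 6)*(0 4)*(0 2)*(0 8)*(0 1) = (0 7 5 6 4 2 8 1) 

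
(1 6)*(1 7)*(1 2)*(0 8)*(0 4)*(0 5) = (0 8 4 5)(1 6 7 2)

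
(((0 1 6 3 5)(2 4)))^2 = (0 6 5 1 3)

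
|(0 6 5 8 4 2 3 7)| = 8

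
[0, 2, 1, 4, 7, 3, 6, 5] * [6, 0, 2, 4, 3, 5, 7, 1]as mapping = [0→6, 1→2, 2→0, 3→3, 4→1, 5→4, 6→7, 7→5]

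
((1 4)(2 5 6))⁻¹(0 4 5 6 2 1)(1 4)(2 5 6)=(0 1 6 2 5 4)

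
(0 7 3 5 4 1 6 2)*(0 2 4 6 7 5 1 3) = (0 5 6 4 3 1 7)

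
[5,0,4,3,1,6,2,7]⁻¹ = [1,4,6,3,2,0,5,7]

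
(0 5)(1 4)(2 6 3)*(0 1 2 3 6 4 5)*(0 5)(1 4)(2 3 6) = (0 5 4 3 6 2 1)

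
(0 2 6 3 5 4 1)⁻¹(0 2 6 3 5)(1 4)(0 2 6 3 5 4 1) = (0 1)(2 6 3 5 4)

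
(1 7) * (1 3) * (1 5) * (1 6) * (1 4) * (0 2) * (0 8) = (0 2 8)(1 7 3 5 6 4)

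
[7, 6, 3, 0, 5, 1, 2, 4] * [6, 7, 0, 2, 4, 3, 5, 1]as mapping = [0→1, 1→5, 2→2, 3→6, 4→3, 5→7, 6→0, 7→4]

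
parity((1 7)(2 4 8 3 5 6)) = even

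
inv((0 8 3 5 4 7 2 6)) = (0 6 2 7 4 5 3 8)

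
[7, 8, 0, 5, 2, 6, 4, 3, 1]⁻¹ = [2, 8, 4, 7, 6, 3, 5, 0, 1]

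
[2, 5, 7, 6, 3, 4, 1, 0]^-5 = [2, 1, 7, 3, 4, 5, 6, 0]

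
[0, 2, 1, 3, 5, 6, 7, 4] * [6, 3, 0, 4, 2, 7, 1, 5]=[6, 0, 3, 4, 7, 1, 5, 2]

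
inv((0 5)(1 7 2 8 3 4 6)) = (0 5)(1 6 4 3 8 2 7)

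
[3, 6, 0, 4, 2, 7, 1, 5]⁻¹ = [2, 6, 4, 0, 3, 7, 1, 5]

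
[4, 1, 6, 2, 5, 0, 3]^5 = [5, 1, 3, 6, 0, 4, 2]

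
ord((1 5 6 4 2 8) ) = 6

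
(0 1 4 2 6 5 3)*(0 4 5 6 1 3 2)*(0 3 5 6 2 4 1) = (0 5 4 3 1 6 2)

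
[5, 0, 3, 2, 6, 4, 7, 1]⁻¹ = [1, 7, 3, 2, 5, 0, 4, 6]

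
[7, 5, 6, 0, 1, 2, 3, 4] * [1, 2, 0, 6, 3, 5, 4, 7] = [7, 5, 4, 1, 2, 0, 6, 3]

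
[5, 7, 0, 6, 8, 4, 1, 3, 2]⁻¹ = [2, 6, 8, 7, 5, 0, 3, 1, 4]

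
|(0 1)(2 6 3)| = 6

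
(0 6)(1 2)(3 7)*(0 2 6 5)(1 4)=(0 5)(1 6 2 4)(3 7)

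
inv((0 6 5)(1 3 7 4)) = (0 5 6)(1 4 7 3)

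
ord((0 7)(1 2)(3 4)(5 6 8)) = 6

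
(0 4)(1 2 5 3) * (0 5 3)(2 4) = (0 2 3 1 4 5)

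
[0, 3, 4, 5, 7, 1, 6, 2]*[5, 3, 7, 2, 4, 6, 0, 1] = [5, 2, 4, 6, 1, 3, 0, 7]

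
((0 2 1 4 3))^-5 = ()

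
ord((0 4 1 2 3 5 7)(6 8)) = 14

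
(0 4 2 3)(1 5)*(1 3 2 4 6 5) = (0 6 5 3)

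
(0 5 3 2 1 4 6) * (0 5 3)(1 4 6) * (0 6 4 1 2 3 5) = (0 5 6)(1 4 2)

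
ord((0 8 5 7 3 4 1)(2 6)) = 14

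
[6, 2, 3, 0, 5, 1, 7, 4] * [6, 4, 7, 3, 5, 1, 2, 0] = [2, 7, 3, 6, 1, 4, 0, 5]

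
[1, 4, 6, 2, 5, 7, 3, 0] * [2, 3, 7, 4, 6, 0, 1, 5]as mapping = [0→3, 1→6, 2→1, 3→7, 4→0, 5→5, 6→4, 7→2]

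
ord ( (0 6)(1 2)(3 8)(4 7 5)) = 6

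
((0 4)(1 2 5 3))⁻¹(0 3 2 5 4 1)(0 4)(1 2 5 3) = (0 2 4 1 5 3)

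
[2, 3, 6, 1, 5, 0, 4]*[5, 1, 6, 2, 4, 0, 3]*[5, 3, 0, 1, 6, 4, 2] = [2, 0, 1, 3, 5, 4, 6]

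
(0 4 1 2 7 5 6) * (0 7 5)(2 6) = (0 4 1 6 7)(2 5)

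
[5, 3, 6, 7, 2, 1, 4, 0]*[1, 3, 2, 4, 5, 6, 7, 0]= [6, 4, 7, 0, 2, 3, 5, 1]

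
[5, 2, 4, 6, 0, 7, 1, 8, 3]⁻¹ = [4, 6, 1, 8, 2, 0, 3, 5, 7]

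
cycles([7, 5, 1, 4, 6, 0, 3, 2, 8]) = (0 7 2 1 5)(3 4 6)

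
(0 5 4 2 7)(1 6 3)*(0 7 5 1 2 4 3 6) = (0 1)(2 5 3)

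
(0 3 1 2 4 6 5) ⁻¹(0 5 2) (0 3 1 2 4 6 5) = (0 4 3) 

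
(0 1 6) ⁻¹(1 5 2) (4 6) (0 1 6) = (0 4) (2 6 5) 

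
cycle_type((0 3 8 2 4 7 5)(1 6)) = 2.7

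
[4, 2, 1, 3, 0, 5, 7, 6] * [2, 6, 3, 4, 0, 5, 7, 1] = [0, 3, 6, 4, 2, 5, 1, 7]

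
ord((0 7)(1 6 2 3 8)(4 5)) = 10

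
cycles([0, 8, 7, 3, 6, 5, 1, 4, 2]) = (1 8 2 7 4 6) 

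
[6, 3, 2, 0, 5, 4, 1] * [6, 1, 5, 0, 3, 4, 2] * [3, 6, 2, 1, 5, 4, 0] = [2, 3, 4, 0, 5, 1, 6]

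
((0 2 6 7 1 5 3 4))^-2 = (0 3 1 6)(2 4 5 7)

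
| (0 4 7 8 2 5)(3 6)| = 6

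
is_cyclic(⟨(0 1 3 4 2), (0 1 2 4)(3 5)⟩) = no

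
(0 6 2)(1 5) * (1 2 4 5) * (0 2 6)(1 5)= (1 5 6 4)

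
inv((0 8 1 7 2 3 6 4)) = (0 4 6 3 2 7 1 8)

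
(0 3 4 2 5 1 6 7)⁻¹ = (0 7 6 1 5 2 4 3)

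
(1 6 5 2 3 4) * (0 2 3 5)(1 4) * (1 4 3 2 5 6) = (0 5 2 6)(3 4)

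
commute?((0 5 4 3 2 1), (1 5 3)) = no:(0 5 4 3 2 1)*(1 5 3) = (0 3 2 5 4 1), (1 5 3)*(0 5 4 3 2 1) = (0 5 2 1 4 3)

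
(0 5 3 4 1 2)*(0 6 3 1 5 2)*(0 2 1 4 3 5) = (0 1 2 6 5 4)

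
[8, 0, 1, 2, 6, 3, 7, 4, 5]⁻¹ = [1, 2, 3, 5, 7, 8, 4, 6, 0]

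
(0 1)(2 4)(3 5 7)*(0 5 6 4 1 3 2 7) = (0 3 6 4 7 2 1 5)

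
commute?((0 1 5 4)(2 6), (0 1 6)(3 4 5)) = no:(0 1 5 4)(2 6) * (0 1 6)(3 4 5) = (0 6 2)(1 3 4), (0 1 6)(3 4 5) * (0 1 5 4)(2 6) = (0 5 3)(1 2 6)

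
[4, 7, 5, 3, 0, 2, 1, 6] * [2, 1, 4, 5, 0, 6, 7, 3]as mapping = [0→0, 1→3, 2→6, 3→5, 4→2, 5→4, 6→1, 7→7]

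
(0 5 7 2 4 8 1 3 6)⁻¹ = (0 6 3 1 8 4 2 7 5)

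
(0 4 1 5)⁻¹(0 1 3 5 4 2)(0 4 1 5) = (0 1 2 4 5 3)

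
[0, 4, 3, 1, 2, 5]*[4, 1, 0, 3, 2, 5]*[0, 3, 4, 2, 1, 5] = [1, 4, 2, 3, 0, 5]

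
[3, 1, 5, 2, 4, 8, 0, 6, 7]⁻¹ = [6, 1, 3, 0, 4, 2, 7, 8, 5]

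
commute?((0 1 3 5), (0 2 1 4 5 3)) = no:(0 1 3 5) * (0 2 1 4 5 3) = (0 4 5 2 1), (0 2 1 4 5 3) * (0 1 3 5) = (0 2 3 1 4)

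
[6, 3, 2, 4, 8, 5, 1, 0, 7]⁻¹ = [7, 6, 2, 1, 3, 5, 0, 8, 4]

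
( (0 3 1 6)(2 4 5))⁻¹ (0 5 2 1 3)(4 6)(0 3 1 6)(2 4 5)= (0 5)(1 3 2 4 6)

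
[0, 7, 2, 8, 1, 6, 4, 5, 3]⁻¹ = [0, 4, 2, 8, 6, 7, 5, 1, 3]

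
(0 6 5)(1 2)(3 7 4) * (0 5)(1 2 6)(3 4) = (0 1 6)(3 7)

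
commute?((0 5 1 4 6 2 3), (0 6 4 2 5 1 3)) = no:(0 5 1 4 6 2 3) * (0 6 4 2 5 1 3) = (0 1 2)(3 6 5), (0 6 4 2 5 1 3) * (0 5 1 4 6 2 3) = (0 2 1)(3 5 4)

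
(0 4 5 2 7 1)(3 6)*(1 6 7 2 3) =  (0 4 5 3 7 6 1)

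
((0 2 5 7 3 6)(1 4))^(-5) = (0 2 5 7 3 6)(1 4)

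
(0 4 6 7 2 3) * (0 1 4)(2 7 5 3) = (1 4 6 5 3)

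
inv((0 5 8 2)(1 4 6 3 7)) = (0 2 8 5)(1 7 3 6 4)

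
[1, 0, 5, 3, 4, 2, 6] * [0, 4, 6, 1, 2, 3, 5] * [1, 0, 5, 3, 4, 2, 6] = [4, 1, 3, 0, 5, 6, 2]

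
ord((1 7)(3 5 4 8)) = 4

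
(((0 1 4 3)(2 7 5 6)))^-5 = (0 3 4 1)(2 6 5 7)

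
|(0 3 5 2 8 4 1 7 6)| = 9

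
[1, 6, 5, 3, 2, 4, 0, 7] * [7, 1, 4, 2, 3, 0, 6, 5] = [1, 6, 0, 2, 4, 3, 7, 5]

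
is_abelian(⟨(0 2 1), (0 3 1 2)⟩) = no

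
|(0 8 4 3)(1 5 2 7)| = 4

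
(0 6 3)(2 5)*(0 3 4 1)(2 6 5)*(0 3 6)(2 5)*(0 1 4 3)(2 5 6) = (0 5 1)(2 6 3)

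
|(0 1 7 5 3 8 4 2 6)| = 9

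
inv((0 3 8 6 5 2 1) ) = (0 1 2 5 6 8 3) 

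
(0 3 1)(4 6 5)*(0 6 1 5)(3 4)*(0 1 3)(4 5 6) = (0 5)(1 4 3 6)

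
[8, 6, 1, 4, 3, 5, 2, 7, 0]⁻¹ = [8, 2, 6, 4, 3, 5, 1, 7, 0]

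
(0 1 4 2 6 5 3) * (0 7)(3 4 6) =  (0 1 6 5 4 2 3 7)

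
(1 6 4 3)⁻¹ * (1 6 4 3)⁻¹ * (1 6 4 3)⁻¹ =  (1 6 4 3)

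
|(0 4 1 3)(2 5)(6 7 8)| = 12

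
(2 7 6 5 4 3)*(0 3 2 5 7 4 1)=(0 3 5 1)(2 4)(6 7)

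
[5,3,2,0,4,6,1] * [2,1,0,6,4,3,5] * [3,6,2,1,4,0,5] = [1,5,3,2,4,0,6]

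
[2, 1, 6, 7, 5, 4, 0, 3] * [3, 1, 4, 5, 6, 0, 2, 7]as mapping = [0→4, 1→1, 2→2, 3→7, 4→0, 5→6, 6→3, 7→5]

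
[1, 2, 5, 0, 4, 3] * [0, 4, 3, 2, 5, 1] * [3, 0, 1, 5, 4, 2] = [4, 5, 0, 3, 2, 1]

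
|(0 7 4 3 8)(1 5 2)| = 15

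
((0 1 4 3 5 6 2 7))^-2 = (0 2 5 4)(1 7 6 3)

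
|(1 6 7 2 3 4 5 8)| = 8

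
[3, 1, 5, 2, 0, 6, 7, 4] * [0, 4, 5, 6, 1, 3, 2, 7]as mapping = [0→6, 1→4, 2→3, 3→5, 4→0, 5→2, 6→7, 7→1]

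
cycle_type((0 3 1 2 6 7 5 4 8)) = 9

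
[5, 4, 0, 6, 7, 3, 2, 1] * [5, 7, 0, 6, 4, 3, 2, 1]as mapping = [0→3, 1→4, 2→5, 3→2, 4→1, 5→6, 6→0, 7→7]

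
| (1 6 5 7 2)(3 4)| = 10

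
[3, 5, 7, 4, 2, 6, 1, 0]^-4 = [3, 6, 7, 4, 2, 1, 5, 0]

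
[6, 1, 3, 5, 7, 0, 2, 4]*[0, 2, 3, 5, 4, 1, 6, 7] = [6, 2, 5, 1, 7, 0, 3, 4]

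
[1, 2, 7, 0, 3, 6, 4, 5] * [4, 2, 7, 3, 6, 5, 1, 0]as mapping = [0→2, 1→7, 2→0, 3→4, 4→3, 5→1, 6→6, 7→5]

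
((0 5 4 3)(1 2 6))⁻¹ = (0 3 4 5)(1 6 2)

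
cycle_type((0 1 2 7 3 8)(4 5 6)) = 3.6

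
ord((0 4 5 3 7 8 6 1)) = 8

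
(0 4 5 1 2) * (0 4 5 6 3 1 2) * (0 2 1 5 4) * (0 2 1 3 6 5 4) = (3 4 5) 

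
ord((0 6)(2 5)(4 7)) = 2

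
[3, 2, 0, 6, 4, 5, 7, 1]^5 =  [2, 7, 1, 0, 4, 5, 3, 6]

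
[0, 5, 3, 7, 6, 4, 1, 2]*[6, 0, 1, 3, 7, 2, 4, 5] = [6, 2, 3, 5, 4, 7, 0, 1]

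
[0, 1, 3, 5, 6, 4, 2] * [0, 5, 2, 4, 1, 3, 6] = [0, 5, 4, 3, 6, 1, 2]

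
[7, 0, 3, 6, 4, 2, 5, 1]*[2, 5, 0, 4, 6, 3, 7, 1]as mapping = [0→1, 1→2, 2→4, 3→7, 4→6, 5→0, 6→3, 7→5]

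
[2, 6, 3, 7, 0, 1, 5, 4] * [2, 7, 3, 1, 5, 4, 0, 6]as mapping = [0→3, 1→0, 2→1, 3→6, 4→2, 5→7, 6→4, 7→5]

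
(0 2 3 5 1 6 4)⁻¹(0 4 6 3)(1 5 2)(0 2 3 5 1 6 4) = (0 4 5 2)(1 3 6)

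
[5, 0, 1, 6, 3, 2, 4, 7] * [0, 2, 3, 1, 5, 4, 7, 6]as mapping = [0→4, 1→0, 2→2, 3→7, 4→1, 5→3, 6→5, 7→6]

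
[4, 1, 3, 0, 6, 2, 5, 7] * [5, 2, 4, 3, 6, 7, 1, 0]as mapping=[0→6, 1→2, 2→3, 3→5, 4→1, 5→4, 6→7, 7→0]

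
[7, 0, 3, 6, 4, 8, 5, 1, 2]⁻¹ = [1, 7, 8, 2, 4, 6, 3, 0, 5]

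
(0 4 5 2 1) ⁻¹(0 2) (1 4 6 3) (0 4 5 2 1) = (0 5 6 3) (1 4) 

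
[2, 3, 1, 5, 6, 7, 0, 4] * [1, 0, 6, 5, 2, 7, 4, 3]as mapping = [0→6, 1→5, 2→0, 3→7, 4→4, 5→3, 6→1, 7→2]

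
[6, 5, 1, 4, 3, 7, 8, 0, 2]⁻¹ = [7, 2, 8, 4, 3, 1, 0, 5, 6]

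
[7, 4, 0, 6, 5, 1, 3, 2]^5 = [2, 5, 7, 6, 1, 4, 3, 0]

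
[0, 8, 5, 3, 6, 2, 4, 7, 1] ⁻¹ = [0, 8, 5, 3, 6, 2, 4, 7, 1] 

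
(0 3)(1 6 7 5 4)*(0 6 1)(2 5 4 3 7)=(0 7 4)(2 5 3 6)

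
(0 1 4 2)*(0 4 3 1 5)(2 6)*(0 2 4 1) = (0 5 2 1 3)(4 6)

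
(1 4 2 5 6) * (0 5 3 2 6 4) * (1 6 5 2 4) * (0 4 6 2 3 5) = (0 3 6 2 5 1 4)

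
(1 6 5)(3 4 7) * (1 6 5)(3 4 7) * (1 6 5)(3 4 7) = ()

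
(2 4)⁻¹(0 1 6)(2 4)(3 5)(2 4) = (0 1 6)(2 4)(3 5)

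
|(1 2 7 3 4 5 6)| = 7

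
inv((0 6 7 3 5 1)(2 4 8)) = (0 1 5 3 7 6)(2 8 4)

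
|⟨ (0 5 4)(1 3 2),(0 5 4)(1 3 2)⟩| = 3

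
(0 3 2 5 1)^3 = (0 5 3 1 2)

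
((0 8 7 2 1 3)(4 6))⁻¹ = (0 3 1 2 7 8)(4 6)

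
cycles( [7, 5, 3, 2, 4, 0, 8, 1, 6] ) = (0 7 1 5)(2 3)(6 8)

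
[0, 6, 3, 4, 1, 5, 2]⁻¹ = [0, 4, 6, 2, 3, 5, 1]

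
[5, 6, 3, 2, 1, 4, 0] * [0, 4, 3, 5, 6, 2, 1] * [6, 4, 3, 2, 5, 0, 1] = [3, 4, 0, 2, 5, 1, 6]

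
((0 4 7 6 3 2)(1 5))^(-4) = (0 7 3)(2 4 6)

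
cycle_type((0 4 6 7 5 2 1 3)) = 8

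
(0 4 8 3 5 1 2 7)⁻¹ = (0 7 2 1 5 3 8 4)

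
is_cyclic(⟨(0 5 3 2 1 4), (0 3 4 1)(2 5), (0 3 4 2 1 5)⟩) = no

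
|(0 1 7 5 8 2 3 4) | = 8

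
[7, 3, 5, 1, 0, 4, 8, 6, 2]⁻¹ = [4, 3, 8, 1, 5, 2, 7, 0, 6]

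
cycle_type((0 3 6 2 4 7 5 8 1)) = 9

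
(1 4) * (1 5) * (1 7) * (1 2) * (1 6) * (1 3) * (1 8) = (1 4 5 7 2 6 3 8)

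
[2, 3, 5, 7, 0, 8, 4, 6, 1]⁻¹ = [4, 8, 0, 1, 6, 2, 7, 3, 5]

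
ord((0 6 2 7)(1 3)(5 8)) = 4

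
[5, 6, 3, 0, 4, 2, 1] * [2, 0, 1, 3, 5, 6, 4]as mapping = [0→6, 1→4, 2→3, 3→2, 4→5, 5→1, 6→0]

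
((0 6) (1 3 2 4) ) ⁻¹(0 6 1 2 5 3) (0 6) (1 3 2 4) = (0 3 4 5 2 6) 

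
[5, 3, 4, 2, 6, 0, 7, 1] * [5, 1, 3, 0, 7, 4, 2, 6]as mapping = [0→4, 1→0, 2→7, 3→3, 4→2, 5→5, 6→6, 7→1]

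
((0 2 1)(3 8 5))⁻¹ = (0 1 2)(3 5 8)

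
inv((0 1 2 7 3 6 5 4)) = (0 4 5 6 3 7 2 1)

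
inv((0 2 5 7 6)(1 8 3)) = (0 6 7 5 2)(1 3 8)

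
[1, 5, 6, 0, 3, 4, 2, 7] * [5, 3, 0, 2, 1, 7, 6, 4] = [3, 7, 6, 5, 2, 1, 0, 4]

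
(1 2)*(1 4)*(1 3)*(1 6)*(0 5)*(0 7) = (0 5 7)(1 2 4 3 6)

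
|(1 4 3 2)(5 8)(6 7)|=4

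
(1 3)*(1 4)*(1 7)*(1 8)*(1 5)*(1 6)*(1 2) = (1 3 4 7 8 5 6 2)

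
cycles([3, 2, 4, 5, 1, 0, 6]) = (0 3 5) (1 2 4) 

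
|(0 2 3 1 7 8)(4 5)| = 6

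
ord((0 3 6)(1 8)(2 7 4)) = 6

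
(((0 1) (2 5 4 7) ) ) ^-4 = () 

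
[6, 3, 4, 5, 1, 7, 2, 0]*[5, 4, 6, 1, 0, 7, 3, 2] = [3, 1, 0, 7, 4, 2, 6, 5]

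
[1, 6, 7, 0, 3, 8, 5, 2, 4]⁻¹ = [3, 0, 7, 4, 8, 6, 1, 2, 5]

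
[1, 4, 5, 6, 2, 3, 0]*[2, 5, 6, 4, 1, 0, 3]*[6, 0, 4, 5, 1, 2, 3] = [2, 0, 6, 5, 3, 1, 4]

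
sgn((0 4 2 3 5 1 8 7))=-1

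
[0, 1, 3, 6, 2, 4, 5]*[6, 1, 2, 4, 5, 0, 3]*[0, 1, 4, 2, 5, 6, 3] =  [3, 1, 5, 2, 4, 6, 0]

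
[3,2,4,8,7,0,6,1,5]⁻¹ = [5,7,1,0,2,8,6,4,3]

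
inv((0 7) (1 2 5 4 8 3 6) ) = (0 7) (1 6 3 8 4 5 2) 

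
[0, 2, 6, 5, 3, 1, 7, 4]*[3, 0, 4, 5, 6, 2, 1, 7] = [3, 4, 1, 2, 5, 0, 7, 6]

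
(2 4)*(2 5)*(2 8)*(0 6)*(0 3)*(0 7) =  (0 6 3 7)(2 4 5 8)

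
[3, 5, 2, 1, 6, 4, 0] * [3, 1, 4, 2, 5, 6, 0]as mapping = [0→2, 1→6, 2→4, 3→1, 4→0, 5→5, 6→3]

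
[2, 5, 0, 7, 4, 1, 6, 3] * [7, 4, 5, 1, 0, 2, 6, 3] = [5, 2, 7, 3, 0, 4, 6, 1]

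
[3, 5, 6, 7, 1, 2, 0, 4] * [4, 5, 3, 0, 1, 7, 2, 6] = [0, 7, 2, 6, 5, 3, 4, 1]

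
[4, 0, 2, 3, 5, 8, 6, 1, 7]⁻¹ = [1, 7, 2, 3, 0, 4, 6, 8, 5]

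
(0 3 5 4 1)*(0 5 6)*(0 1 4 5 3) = (1 3 6)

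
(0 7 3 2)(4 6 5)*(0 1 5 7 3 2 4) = (0 3 4 6 7 2 1 5)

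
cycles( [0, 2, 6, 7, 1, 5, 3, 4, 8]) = (1 2 6 3 7 4)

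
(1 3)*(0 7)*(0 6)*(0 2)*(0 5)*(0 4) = (0 7 6 2 5 4)(1 3)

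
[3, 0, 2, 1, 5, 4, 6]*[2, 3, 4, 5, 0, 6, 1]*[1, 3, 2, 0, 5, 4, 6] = [4, 2, 5, 0, 6, 1, 3]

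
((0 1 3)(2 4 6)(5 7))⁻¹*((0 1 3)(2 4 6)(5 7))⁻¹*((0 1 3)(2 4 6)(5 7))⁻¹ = (5 7)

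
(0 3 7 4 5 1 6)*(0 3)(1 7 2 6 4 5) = (1 4)(2 6 3)(5 7)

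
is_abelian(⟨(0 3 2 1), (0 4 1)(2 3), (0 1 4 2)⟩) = no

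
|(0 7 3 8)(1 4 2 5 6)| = 20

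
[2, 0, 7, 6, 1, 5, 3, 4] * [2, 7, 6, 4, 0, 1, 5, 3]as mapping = [0→6, 1→2, 2→3, 3→5, 4→7, 5→1, 6→4, 7→0]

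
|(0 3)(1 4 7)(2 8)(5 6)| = 6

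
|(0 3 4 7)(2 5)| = 4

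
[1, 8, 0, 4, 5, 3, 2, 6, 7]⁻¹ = [2, 0, 6, 5, 3, 4, 7, 8, 1]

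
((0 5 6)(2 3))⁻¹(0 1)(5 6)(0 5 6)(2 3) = (0 6)(1 5)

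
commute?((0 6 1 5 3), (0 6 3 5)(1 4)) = no:(0 6 1 5 3)*(0 6 3 5)(1 4) = (0 3 6 4 1), (0 6 3 5)(1 4)*(0 6 1 5 3) = (0 1 4 5 6)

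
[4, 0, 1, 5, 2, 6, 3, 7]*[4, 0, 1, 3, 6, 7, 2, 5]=[6, 4, 0, 7, 1, 2, 3, 5]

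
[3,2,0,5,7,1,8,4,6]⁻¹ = [2,5,1,0,7,3,8,4,6]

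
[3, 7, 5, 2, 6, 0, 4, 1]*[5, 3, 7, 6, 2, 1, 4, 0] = [6, 0, 1, 7, 4, 5, 2, 3]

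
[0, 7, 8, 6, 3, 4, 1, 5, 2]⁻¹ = [0, 6, 8, 4, 5, 7, 3, 1, 2]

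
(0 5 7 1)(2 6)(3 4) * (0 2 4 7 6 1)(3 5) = (0 3 7)(1 2)(4 5 6)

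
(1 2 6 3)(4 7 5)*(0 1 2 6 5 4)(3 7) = (0 1 6 7 4 3 2 5)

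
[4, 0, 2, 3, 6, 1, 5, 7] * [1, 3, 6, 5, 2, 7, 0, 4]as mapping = [0→2, 1→1, 2→6, 3→5, 4→0, 5→3, 6→7, 7→4]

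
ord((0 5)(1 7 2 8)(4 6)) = 4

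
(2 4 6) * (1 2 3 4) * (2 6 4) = (1 6 3 2)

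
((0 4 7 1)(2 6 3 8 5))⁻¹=(0 1 7 4)(2 5 8 3 6)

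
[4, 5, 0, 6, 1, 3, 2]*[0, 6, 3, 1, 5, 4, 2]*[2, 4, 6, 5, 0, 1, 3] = [1, 0, 2, 6, 3, 4, 5]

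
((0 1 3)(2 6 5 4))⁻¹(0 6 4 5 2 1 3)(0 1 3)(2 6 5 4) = (0 1 5 2 4 6 3)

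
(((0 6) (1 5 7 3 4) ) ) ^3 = (0 6) (1 3 5 4 7) 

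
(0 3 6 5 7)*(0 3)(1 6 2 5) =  (1 6)(2 5 7 3)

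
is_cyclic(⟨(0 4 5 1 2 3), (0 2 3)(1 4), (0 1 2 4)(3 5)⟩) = no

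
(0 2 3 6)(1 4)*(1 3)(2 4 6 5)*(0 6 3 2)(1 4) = (0 1 3 5)(2 4)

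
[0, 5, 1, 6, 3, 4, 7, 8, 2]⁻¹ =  [0, 2, 8, 4, 5, 1, 3, 6, 7]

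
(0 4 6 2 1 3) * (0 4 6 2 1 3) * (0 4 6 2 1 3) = (0 2)(1 4)(3 6)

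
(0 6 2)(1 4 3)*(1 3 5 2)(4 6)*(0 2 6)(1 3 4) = (0 1)(3 4 5 6)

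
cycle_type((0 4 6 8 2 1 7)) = 7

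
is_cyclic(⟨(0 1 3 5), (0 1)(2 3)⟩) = no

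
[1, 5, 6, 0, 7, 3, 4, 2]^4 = [0, 1, 2, 3, 4, 5, 6, 7]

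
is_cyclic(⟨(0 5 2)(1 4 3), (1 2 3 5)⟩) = no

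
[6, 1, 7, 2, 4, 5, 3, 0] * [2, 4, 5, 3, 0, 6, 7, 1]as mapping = [0→7, 1→4, 2→1, 3→5, 4→0, 5→6, 6→3, 7→2]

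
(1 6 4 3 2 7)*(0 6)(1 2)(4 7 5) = (0 6 7 2 5 4 3 1)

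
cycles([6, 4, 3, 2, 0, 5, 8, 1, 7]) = (0 6 8 7 1 4)(2 3)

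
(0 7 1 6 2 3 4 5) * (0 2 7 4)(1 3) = (0 4 5 2 1 6 7 3)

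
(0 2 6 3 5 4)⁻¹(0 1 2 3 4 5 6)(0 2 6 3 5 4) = (0 4 3 2 1 6 5)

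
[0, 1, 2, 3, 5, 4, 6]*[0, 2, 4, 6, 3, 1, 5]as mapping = [0→0, 1→2, 2→4, 3→6, 4→1, 5→3, 6→5]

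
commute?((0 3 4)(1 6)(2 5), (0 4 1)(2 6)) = no:(0 3 4)(1 6)(2 5)*(0 4 1)(2 6) = (0 3 1 2 5 6), (0 4 1)(2 6)*(0 3 4)(1 6)(2 5) = (1 3 4 6 5 2)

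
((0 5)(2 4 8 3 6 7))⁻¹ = (0 5)(2 7 6 3 8 4)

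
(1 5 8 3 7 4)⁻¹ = (1 4 7 3 8 5)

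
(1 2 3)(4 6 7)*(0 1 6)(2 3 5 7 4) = (0 1 3 6 4)(2 5 7)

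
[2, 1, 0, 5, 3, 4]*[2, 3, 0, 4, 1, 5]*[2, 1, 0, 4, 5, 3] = [2, 4, 0, 3, 5, 1]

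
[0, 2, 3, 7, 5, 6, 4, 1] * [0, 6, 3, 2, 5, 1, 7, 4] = [0, 3, 2, 4, 1, 7, 5, 6]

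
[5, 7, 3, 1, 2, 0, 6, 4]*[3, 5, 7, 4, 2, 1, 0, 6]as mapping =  [0→1, 1→6, 2→4, 3→5, 4→7, 5→3, 6→0, 7→2]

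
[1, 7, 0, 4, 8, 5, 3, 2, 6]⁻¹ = [2, 0, 7, 6, 3, 5, 8, 1, 4]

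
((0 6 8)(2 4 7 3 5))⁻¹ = (0 8 6)(2 5 3 7 4)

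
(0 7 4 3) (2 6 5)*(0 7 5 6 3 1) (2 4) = (0 5 4 1) (2 3 7) 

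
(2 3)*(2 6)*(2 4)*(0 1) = (0 1)(2 3 6 4)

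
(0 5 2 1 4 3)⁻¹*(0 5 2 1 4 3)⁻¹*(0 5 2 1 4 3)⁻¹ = (0 1)(2 3)(4 5)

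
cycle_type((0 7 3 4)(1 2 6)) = 3.4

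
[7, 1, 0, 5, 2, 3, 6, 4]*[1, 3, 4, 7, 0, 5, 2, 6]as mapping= [0→6, 1→3, 2→1, 3→5, 4→4, 5→7, 6→2, 7→0]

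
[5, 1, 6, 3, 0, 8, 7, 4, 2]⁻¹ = [4, 1, 8, 3, 7, 0, 2, 6, 5]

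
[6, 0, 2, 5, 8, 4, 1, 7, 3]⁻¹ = [1, 6, 2, 8, 5, 3, 0, 7, 4]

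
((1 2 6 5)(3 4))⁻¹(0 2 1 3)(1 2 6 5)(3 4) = (0 6 2 4)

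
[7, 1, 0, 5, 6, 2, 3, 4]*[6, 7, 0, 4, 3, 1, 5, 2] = [2, 7, 6, 1, 5, 0, 4, 3]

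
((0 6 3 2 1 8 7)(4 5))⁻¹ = (0 7 8 1 2 3 6)(4 5)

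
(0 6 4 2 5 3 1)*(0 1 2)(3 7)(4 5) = (0 6 5 7 3 2 4)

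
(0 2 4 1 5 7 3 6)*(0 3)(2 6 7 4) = (0 6 3 7)(1 5 4)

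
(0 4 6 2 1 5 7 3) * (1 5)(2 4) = (0 2 5 7 3)(4 6)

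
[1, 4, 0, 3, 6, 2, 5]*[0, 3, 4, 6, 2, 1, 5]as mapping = [0→3, 1→2, 2→0, 3→6, 4→5, 5→4, 6→1]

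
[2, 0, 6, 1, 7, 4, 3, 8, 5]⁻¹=[1, 3, 0, 6, 5, 8, 2, 4, 7]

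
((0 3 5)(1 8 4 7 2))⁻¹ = (0 5 3)(1 2 7 4 8)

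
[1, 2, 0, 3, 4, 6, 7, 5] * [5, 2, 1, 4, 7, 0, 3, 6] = [2, 1, 5, 4, 7, 3, 6, 0]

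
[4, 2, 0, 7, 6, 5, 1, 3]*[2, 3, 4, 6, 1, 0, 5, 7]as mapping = [0→1, 1→4, 2→2, 3→7, 4→5, 5→0, 6→3, 7→6]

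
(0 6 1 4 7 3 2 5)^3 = (0 4 2 6 7 5 1 3)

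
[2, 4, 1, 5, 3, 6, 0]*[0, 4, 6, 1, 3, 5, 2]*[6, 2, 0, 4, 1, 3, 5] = [5, 4, 1, 3, 2, 0, 6] 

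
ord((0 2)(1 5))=2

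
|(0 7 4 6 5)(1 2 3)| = 15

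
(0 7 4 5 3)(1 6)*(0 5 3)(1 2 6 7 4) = (0 4 3 5)(1 7)(2 6)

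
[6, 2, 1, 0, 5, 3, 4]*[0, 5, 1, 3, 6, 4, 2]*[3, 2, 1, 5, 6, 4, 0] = [1, 2, 4, 3, 6, 5, 0]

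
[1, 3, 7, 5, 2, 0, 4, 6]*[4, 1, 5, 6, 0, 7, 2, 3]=[1, 6, 3, 7, 5, 4, 0, 2]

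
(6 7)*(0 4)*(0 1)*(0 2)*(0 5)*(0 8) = (0 4 1 2 5 8)(6 7)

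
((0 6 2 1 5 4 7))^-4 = (0 1 7 2 4 6 5)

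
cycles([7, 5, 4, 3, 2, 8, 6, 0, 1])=(0 7)(1 5 8)(2 4)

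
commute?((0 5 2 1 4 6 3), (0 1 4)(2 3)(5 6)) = no:(0 5 2 1 4 6 3)*(0 1 4)(2 3)(5 6) = (0 6 2 4 5 3 1), (0 1 4)(2 3)(5 6)*(0 5 2 1 4 6 3) = (0 4 5 3 1 6 2)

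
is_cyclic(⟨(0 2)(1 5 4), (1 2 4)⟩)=no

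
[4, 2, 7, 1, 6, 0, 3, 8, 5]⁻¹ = [5, 3, 1, 6, 0, 8, 4, 2, 7]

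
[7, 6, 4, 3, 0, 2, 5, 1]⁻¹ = [4, 7, 5, 3, 2, 6, 1, 0]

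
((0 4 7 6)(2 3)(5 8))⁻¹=(0 6 7 4)(2 3)(5 8)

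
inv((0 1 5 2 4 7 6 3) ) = (0 3 6 7 4 2 5 1) 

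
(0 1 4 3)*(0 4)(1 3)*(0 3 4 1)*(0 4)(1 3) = ()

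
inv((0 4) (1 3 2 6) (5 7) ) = (0 4) (1 6 2 3) (5 7) 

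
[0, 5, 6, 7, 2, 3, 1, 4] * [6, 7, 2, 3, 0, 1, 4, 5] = [6, 1, 4, 5, 2, 3, 7, 0]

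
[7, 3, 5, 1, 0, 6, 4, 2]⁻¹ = [4, 3, 7, 1, 6, 2, 5, 0]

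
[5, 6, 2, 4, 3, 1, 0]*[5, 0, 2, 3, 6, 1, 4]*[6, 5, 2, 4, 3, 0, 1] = [5, 3, 2, 1, 4, 6, 0]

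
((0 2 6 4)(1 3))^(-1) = (0 4 6 2)(1 3)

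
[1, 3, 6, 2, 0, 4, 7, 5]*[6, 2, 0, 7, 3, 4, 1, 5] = [2, 7, 1, 0, 6, 3, 5, 4]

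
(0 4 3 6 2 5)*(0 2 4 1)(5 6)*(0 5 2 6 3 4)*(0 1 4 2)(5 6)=(0 4 2 3)(1 6)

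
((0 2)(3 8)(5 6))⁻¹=(0 2)(3 8)(5 6)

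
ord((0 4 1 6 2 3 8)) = 7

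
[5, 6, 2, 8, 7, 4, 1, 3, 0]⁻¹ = [8, 6, 2, 7, 5, 0, 1, 4, 3]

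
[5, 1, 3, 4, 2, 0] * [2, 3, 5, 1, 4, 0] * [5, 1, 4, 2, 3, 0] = [5, 2, 1, 3, 0, 4]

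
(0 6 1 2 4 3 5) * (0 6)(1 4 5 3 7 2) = (2 5 6 4 7)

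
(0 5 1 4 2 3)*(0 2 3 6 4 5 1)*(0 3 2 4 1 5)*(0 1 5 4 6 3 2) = (0 4)(2 3 6 5)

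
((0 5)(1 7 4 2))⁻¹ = (0 5)(1 2 4 7)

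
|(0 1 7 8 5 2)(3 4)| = 6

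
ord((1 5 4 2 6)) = 5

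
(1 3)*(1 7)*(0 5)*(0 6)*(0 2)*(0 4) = (0 5 6 2 4)(1 3 7)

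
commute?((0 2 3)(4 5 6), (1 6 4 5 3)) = no:(0 2 3)(4 5 6)*(1 6 4 5 3) = (0 2 1 6 5 4 3), (1 6 4 5 3)*(0 2 3)(4 5 6) = (0 2 3 1 4 6 5)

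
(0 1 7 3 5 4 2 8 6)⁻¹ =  (0 6 8 2 4 5 3 7 1)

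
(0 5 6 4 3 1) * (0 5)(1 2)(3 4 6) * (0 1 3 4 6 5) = (0 1)(2 3)(4 6 5)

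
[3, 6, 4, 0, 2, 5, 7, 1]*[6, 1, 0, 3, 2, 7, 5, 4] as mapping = [0→3, 1→5, 2→2, 3→6, 4→0, 5→7, 6→4, 7→1] 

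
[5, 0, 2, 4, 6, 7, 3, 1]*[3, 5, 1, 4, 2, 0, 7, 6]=[0, 3, 1, 2, 7, 6, 4, 5]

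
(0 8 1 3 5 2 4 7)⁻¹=(0 7 4 2 5 3 1 8)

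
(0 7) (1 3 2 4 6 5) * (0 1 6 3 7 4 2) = (0 4 3) (1 7) (5 6) 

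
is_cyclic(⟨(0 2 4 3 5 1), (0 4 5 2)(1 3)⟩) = no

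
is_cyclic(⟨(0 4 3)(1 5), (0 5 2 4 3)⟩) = no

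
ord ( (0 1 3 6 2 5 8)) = 7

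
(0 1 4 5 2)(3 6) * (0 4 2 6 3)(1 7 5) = (0 7 5 6)(1 2 4)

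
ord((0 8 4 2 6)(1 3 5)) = 15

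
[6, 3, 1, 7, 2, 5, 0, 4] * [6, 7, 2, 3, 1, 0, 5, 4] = [5, 3, 7, 4, 2, 0, 6, 1]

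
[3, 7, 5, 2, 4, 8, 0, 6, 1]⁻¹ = [6, 8, 3, 0, 4, 2, 7, 1, 5]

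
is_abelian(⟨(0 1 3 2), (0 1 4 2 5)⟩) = no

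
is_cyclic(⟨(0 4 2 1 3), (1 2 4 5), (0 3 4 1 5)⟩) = no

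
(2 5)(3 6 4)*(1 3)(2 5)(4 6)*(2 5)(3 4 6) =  (1 4)(2 5)(3 6)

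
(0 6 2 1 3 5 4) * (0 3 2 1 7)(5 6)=(0 5 4 3 6 1 2 7)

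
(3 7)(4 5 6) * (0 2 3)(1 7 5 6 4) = (0 2 3 5 4 6 1 7)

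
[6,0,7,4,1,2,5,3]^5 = [3,7,0,5,2,1,4,6]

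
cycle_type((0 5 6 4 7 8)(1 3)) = 2.6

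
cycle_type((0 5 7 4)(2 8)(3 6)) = 2^2.4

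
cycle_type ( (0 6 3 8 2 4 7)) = 7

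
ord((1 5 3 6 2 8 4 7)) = 8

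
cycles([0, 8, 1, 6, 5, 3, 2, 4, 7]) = (1 8 7 4 5 3 6 2)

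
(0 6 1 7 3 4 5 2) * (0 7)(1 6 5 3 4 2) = (0 5 1)(2 7 4 3)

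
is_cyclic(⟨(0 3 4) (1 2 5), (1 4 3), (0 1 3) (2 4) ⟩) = no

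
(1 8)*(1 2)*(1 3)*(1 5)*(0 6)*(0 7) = (0 6 7)(1 8 2 3 5)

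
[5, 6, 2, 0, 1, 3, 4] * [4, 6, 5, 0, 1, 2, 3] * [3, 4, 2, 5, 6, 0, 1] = [2, 5, 0, 6, 1, 3, 4]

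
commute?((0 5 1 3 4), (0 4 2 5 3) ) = no:(0 5 1 3 4)*(0 4 2 5 3) = (0 3 2 5 1), (0 4 2 5 3)*(0 5 1 3 4) = (1 3 5 4 2) 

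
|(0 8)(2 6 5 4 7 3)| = 6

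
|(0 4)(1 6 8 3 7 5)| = 6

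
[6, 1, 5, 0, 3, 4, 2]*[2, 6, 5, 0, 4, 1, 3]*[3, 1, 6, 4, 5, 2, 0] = [4, 0, 1, 6, 3, 5, 2]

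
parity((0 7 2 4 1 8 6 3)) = odd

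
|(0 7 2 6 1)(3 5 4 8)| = 20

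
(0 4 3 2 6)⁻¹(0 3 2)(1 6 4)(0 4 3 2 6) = (0 3 1)(2 6 4)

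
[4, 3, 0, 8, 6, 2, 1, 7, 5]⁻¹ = [2, 6, 5, 1, 0, 8, 4, 7, 3]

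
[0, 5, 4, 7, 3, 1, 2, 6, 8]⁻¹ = [0, 5, 6, 4, 2, 1, 7, 3, 8]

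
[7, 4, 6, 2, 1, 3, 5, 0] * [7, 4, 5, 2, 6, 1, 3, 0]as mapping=[0→0, 1→6, 2→3, 3→5, 4→4, 5→2, 6→1, 7→7]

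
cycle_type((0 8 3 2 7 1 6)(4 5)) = 2.7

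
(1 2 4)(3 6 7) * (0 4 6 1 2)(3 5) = (0 4 2 6 7 5 3 1)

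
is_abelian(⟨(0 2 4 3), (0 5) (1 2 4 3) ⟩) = no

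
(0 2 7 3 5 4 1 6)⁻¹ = (0 6 1 4 5 3 7 2)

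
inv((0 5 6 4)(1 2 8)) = (0 4 6 5)(1 8 2)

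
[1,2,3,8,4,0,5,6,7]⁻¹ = [5,0,1,2,4,6,7,8,3]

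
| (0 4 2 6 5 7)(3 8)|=6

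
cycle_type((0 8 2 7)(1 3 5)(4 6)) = 2.3.4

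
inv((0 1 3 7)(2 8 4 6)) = (0 7 3 1)(2 6 4 8)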